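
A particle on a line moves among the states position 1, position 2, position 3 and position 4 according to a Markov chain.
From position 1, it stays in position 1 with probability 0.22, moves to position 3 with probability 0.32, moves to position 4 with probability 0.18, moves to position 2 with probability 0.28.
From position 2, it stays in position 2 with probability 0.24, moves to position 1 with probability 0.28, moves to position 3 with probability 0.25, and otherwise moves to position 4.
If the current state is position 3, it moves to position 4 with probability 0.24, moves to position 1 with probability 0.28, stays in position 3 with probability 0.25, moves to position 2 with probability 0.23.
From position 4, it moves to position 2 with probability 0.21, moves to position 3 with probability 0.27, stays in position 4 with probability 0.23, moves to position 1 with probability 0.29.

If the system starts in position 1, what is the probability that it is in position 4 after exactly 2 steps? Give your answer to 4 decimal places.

Propagate the distribution vector 2 steps from position 1.
After 0 steps: (1.0000, 0.0000, 0.0000, 0.0000)
After 1 step: (0.2200, 0.2800, 0.3200, 0.1800)
After 2 steps: (0.2686, 0.2402, 0.2690, 0.2222)
P(in position 4 after 2 steps) = 0.2222

0.2222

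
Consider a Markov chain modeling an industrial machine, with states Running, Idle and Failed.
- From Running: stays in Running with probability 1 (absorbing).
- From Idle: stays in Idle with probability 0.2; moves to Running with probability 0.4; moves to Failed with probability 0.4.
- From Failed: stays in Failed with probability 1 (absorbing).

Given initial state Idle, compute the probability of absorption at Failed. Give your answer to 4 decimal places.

0.5000

Let h(s) be the probability of absorption at Failed starting from transient state s. Then h(Failed) = 1 and h(Running) = 0. By first-step analysis:
h(Idle) = 0.4·0 + 0.2·h(Idle) + 0.4·1
Solving: h(Idle) = 0.5000.
Starting from Idle, the probability is 0.5000.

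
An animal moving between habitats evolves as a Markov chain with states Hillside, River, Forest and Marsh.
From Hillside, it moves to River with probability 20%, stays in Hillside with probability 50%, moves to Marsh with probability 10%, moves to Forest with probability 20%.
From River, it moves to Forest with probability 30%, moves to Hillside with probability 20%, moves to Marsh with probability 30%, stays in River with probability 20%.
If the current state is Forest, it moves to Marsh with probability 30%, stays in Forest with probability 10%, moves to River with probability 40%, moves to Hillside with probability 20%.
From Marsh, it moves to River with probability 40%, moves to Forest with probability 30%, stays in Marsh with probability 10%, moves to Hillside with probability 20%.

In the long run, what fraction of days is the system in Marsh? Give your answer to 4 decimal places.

Let the stationary distribution be π with π = πP and π_1 + π_2 + π_3 + π_4 = 1.
π_1 = 0.5·π_1 + 0.2·π_2 + 0.2·π_3 + 0.2·π_4
π_2 = 0.2·π_1 + 0.2·π_2 + 0.4·π_3 + 0.4·π_4
π_3 = 0.2·π_1 + 0.3·π_2 + 0.1·π_3 + 0.3·π_4
Solving with the normalization constraint gives π = (0.2857, 0.2857, 0.2262, 0.2024).
So the stationary probability of Marsh is 0.2024.

0.2024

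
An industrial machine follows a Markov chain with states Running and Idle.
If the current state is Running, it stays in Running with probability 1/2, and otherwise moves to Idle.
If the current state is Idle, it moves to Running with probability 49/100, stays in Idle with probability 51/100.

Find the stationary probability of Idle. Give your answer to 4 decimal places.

Let the stationary distribution be π with π = πP and π_1 + π_2 = 1.
π_1 = 0.5·π_1 + 0.49·π_2
Solving with the normalization constraint gives π = (0.4949, 0.5051).
So the stationary probability of Idle is 0.5051.

0.5051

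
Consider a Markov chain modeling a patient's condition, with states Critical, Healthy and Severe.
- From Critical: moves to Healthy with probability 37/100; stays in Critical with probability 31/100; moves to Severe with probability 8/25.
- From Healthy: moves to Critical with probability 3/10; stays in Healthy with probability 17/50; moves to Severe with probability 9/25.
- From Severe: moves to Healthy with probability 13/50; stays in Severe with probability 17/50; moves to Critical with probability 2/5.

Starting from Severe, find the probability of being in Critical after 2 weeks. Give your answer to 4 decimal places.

Sum over the intermediate state after 1 week:
P = P(Severe→Critical)·P(Critical→Critical) + P(Severe→Healthy)·P(Healthy→Critical) + P(Severe→Severe)·P(Severe→Critical)
  = 0.4×0.31 + 0.26×0.3 + 0.34×0.4
  = 0.1240 + 0.0780 + 0.1360 = 0.3380

0.3380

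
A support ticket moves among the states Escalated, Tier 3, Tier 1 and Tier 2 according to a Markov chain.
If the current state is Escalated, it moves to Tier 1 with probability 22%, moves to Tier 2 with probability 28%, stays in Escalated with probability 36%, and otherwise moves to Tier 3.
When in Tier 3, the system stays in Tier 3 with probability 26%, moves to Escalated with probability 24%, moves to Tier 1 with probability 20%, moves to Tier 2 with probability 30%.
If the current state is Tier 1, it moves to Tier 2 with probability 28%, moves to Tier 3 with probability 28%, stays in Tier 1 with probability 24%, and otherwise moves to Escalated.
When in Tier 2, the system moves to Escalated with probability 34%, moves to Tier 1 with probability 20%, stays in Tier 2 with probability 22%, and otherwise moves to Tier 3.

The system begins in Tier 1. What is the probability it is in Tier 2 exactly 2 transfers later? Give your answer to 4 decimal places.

Propagate the distribution vector 2 transfers from Tier 1.
After 0 transfers: (0.0000, 0.0000, 1.0000, 0.0000)
After 1 transfer: (0.2000, 0.2800, 0.2400, 0.2800)
After 2 transfers: (0.2824, 0.2352, 0.2136, 0.2688)
P(in Tier 2 after 2 transfers) = 0.2688

0.2688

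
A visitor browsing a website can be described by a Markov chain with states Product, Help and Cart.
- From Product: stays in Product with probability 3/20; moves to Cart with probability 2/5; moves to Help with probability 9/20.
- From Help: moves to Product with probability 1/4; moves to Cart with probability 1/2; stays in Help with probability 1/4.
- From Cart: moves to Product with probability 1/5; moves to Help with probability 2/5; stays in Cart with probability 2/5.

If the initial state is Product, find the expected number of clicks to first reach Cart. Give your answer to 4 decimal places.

Let t(s) be the expected number of clicks to first reach Cart from state s, with t(Cart) = 0. Conditioning on the first click:
t(Product) = 1 + 0.15·t(Product) + 0.45·t(Help)
t(Help) = 1 + 0.25·t(Product) + 0.25·t(Help)
Solving: t(Product) = 2.2857, t(Help) = 2.0952.
Expected clicks from Product to Cart: 2.2857.

2.2857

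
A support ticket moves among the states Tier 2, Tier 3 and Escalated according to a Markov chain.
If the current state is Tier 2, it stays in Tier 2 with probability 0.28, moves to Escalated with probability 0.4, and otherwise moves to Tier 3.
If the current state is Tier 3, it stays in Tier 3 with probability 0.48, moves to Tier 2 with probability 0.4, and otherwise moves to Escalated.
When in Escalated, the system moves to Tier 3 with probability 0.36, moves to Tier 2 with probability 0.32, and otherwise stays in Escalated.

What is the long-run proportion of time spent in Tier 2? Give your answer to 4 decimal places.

0.3380

Let the stationary distribution be π with π = πP and π_1 + π_2 + π_3 = 1.
π_1 = 0.28·π_1 + 0.4·π_2 + 0.32·π_3
π_2 = 0.32·π_1 + 0.48·π_2 + 0.36·π_3
Solving with the normalization constraint gives π = (0.3380, 0.3937, 0.2683).
So the stationary probability of Tier 2 is 0.3380.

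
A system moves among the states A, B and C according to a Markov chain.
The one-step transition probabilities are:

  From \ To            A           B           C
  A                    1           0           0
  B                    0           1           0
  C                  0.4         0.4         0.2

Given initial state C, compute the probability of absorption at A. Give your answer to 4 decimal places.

Let h(s) be the probability of absorption at A starting from transient state s. Then h(A) = 1 and h(B) = 0. By first-step analysis:
h(C) = 0.4·1 + 0.4·0 + 0.2·h(C)
Solving: h(C) = 0.5000.
Starting from C, the probability is 0.5000.

0.5000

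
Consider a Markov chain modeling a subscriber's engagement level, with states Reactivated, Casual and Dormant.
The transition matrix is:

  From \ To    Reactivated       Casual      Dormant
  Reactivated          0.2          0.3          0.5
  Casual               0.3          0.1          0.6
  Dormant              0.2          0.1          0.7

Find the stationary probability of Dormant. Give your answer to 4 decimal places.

Let the stationary distribution be π with π = πP and π_1 + π_2 + π_3 = 1.
π_1 = 0.2·π_1 + 0.3·π_2 + 0.2·π_3
π_2 = 0.3·π_1 + 0.1·π_2 + 0.1·π_3
Solving with the normalization constraint gives π = (0.2143, 0.1429, 0.6429).
So the stationary probability of Dormant is 0.6429.

0.6429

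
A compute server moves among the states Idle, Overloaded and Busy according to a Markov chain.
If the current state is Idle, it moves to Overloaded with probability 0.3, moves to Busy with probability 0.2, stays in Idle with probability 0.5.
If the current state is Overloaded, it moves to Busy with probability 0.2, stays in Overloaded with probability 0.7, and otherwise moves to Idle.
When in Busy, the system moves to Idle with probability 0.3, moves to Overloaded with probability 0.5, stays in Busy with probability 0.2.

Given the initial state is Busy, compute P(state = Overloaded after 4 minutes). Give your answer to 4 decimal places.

Propagate the distribution vector 4 minutes from Busy.
After 0 minutes: (0.0000, 0.0000, 1.0000)
After 1 minute: (0.3000, 0.5000, 0.2000)
After 2 minutes: (0.2600, 0.5400, 0.2000)
After 3 minutes: (0.2440, 0.5560, 0.2000)
After 4 minutes: (0.2376, 0.5624, 0.2000)
P(in Overloaded after 4 minutes) = 0.5624

0.5624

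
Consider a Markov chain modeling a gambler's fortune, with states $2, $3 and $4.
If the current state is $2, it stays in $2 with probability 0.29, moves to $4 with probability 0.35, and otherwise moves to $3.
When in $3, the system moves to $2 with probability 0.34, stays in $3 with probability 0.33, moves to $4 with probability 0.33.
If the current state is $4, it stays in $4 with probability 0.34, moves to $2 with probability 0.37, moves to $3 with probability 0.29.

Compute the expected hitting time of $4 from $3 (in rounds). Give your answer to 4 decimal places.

Let t(s) be the expected number of rounds to first reach $4 from state s, with t($4) = 0. Conditioning on the first round:
t($2) = 1 + 0.29·t($2) + 0.36·t($3)
t($3) = 1 + 0.34·t($2) + 0.33·t($3)
Solving: t($2) = 2.9154, t($3) = 2.9720.
Expected rounds from $3 to $4: 2.9720.

2.9720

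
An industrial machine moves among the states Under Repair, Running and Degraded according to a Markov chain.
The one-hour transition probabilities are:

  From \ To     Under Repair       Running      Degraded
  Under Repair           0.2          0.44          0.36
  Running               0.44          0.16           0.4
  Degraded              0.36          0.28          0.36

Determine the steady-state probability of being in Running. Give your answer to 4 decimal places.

Let the stationary distribution be π with π = πP and π_1 + π_2 + π_3 = 1.
π_1 = 0.2·π_1 + 0.44·π_2 + 0.36·π_3
π_2 = 0.44·π_1 + 0.16·π_2 + 0.28·π_3
Solving with the normalization constraint gives π = (0.3308, 0.2973, 0.3719).
So the stationary probability of Running is 0.2973.

0.2973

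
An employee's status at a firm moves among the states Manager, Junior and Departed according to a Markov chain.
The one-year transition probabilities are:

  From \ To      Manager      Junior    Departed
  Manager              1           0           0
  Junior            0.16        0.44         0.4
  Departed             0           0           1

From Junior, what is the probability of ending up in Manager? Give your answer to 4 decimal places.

0.2857

Let h(s) be the probability of absorption at Manager starting from transient state s. Then h(Manager) = 1 and h(Departed) = 0. By first-step analysis:
h(Junior) = 0.16·1 + 0.44·h(Junior) + 0.4·0
Solving: h(Junior) = 0.2857.
Starting from Junior, the probability is 0.2857.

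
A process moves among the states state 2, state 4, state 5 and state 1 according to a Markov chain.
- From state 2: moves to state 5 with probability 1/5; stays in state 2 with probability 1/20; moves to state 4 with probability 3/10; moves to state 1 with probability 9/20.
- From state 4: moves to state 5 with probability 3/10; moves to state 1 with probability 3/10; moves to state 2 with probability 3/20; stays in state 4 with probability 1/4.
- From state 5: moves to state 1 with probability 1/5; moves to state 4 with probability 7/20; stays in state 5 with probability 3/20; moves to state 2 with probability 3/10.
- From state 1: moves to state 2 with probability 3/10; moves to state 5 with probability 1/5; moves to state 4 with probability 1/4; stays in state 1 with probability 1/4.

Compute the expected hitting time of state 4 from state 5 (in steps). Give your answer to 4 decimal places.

Let t(s) be the expected number of steps to first reach state 4 from state s, with t(state 4) = 0. Conditioning on the first step:
t(state 2) = 1 + 0.05·t(state 2) + 0.2·t(state 5) + 0.45·t(state 1)
t(state 5) = 1 + 0.3·t(state 2) + 0.15·t(state 5) + 0.2·t(state 1)
t(state 1) = 1 + 0.3·t(state 2) + 0.2·t(state 5) + 0.25·t(state 1)
Solving: t(state 2) = 3.4158, t(state 5) = 3.2192, t(state 1) = 3.5581.
Expected steps from state 5 to state 4: 3.2192.

3.2192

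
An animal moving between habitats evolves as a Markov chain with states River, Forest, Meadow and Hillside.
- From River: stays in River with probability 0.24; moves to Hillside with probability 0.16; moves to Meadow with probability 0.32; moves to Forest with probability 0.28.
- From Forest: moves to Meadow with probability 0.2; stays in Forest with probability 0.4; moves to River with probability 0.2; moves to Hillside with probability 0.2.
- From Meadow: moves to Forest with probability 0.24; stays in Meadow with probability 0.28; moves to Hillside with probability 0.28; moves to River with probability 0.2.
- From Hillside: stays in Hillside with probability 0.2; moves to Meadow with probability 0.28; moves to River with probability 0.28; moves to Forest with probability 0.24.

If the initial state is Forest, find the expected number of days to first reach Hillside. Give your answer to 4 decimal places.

4.7341

Let t(s) be the expected number of days to first reach Hillside from state s, with t(Hillside) = 0. Conditioning on the first day:
t(River) = 1 + 0.24·t(River) + 0.28·t(Forest) + 0.32·t(Meadow)
t(Forest) = 1 + 0.2·t(River) + 0.4·t(Forest) + 0.2·t(Meadow)
t(Meadow) = 1 + 0.2·t(River) + 0.24·t(Forest) + 0.28·t(Meadow)
Solving: t(River) = 4.8799, t(Forest) = 4.7341, t(Meadow) = 4.3225.
Expected days from Forest to Hillside: 4.7341.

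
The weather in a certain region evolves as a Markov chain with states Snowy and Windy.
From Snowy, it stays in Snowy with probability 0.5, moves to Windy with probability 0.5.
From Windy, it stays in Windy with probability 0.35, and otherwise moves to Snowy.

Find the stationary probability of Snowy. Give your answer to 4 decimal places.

Let the stationary distribution be π with π = πP and π_1 + π_2 = 1.
π_1 = 0.5·π_1 + 0.65·π_2
Solving with the normalization constraint gives π = (0.5652, 0.4348).
So the stationary probability of Snowy is 0.5652.

0.5652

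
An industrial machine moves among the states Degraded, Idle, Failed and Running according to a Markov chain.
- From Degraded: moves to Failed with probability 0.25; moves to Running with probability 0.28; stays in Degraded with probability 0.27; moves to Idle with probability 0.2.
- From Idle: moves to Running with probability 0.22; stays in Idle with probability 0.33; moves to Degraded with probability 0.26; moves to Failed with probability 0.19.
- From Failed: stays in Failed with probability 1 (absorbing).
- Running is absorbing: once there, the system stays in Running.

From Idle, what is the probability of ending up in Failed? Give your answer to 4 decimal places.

Let h(s) be the probability of absorption at Failed starting from transient state s. Then h(Failed) = 1 and h(Running) = 0. By first-step analysis:
h(Degraded) = 0.27·h(Degraded) + 0.2·h(Idle) + 0.25·1 + 0.28·0
h(Idle) = 0.26·h(Degraded) + 0.33·h(Idle) + 0.19·1 + 0.22·0
Solving: h(Degraded) = 0.4701, h(Idle) = 0.4660.
Starting from Idle, the probability is 0.4660.

0.4660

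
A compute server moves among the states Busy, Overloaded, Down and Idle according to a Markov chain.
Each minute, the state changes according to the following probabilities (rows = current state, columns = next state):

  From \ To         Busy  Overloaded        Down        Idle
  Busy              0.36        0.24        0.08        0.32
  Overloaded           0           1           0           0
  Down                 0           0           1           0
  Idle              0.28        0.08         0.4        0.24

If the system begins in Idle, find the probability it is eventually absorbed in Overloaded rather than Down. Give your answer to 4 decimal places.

Let h(s) be the probability of absorption at Overloaded starting from transient state s. Then h(Overloaded) = 1 and h(Down) = 0. By first-step analysis:
h(Busy) = 0.36·h(Busy) + 0.24·1 + 0.08·0 + 0.32·h(Idle)
h(Idle) = 0.28·h(Busy) + 0.08·1 + 0.4·0 + 0.24·h(Idle)
Solving: h(Busy) = 0.5242, h(Idle) = 0.2984.
Starting from Idle, the probability is 0.2984.

0.2984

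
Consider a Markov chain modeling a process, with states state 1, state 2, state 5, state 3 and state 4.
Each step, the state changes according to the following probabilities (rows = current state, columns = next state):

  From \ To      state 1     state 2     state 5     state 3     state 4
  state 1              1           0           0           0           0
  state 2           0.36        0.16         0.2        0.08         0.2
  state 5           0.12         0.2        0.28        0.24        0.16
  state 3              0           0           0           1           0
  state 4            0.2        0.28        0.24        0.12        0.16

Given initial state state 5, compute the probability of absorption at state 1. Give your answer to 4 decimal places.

0.4942

Let h(s) be the probability of absorption at state 1 starting from transient state s. Then h(state 1) = 1 and h(state 3) = 0. By first-step analysis:
h(state 2) = 0.36·1 + 0.16·h(state 2) + 0.2·h(state 5) + 0.08·0 + 0.2·h(state 4)
h(state 5) = 0.12·1 + 0.2·h(state 2) + 0.28·h(state 5) + 0.24·0 + 0.16·h(state 4)
h(state 4) = 0.2·1 + 0.28·h(state 2) + 0.24·h(state 5) + 0.12·0 + 0.16·h(state 4)
Solving: h(state 2) = 0.6914, h(state 5) = 0.4942, h(state 4) = 0.6098.
Starting from state 5, the probability is 0.4942.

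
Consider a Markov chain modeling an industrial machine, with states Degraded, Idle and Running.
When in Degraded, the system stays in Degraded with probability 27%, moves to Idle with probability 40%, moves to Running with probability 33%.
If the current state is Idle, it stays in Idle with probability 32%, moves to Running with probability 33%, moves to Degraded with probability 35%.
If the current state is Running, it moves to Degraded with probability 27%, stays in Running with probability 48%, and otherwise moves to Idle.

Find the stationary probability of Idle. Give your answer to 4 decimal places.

Let the stationary distribution be π with π = πP and π_1 + π_2 + π_3 = 1.
π_1 = 0.27·π_1 + 0.35·π_2 + 0.27·π_3
π_2 = 0.4·π_1 + 0.32·π_2 + 0.25·π_3
Solving with the normalization constraint gives π = (0.2953, 0.3164, 0.3882).
So the stationary probability of Idle is 0.3164.

0.3164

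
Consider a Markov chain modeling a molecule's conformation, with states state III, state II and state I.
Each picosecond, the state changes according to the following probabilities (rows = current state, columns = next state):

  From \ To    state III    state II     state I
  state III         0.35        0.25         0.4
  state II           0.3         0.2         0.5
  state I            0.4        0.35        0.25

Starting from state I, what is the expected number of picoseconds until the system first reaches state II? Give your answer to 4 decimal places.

3.2061

Let t(s) be the expected number of picoseconds to first reach state II from state s, with t(state II) = 0. Conditioning on the first picosecond:
t(state III) = 1 + 0.35·t(state III) + 0.4·t(state I)
t(state I) = 1 + 0.4·t(state III) + 0.25·t(state I)
Solving: t(state III) = 3.5115, t(state I) = 3.2061.
Expected picoseconds from state I to state II: 3.2061.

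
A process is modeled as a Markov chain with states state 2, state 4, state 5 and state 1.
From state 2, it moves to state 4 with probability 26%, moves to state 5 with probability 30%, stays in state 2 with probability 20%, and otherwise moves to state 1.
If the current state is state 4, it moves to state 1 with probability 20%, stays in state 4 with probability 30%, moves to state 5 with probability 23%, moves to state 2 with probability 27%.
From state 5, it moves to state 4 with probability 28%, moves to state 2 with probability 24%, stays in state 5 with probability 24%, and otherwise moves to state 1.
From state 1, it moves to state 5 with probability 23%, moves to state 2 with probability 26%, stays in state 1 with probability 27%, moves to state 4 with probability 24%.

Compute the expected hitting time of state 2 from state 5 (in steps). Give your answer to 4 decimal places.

Let t(s) be the expected number of steps to first reach state 2 from state s, with t(state 2) = 0. Conditioning on the first step:
t(state 4) = 1 + 0.3·t(state 4) + 0.23·t(state 5) + 0.2·t(state 1)
t(state 5) = 1 + 0.28·t(state 4) + 0.24·t(state 5) + 0.24·t(state 1)
t(state 1) = 1 + 0.24·t(state 4) + 0.23·t(state 5) + 0.27·t(state 1)
Solving: t(state 4) = 3.8347, t(state 5) = 3.9525, t(state 1) = 3.8759.
Expected steps from state 5 to state 2: 3.9525.

3.9525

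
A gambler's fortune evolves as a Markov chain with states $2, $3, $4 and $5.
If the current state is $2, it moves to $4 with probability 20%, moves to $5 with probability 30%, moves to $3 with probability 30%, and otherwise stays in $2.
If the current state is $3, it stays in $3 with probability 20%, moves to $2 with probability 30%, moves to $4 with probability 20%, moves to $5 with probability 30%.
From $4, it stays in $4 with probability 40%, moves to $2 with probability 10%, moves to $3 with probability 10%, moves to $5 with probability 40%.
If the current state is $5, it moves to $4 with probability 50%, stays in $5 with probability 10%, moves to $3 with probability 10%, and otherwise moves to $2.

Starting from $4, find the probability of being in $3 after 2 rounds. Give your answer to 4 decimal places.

Propagate the distribution vector 2 rounds from $4.
After 0 rounds: (0.0000, 0.0000, 1.0000, 0.0000)
After 1 round: (0.1000, 0.1000, 0.4000, 0.4000)
After 2 rounds: (0.2100, 0.1300, 0.4000, 0.2600)
P(in $3 after 2 rounds) = 0.1300

0.1300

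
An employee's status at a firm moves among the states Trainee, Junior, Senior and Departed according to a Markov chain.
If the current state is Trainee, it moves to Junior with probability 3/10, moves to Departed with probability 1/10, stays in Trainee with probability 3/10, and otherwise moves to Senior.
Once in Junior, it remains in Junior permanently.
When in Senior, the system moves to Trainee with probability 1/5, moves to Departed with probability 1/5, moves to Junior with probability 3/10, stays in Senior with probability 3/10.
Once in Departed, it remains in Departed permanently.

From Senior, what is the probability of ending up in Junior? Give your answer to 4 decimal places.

0.6279

Let h(s) be the probability of absorption at Junior starting from transient state s. Then h(Junior) = 1 and h(Departed) = 0. By first-step analysis:
h(Trainee) = 0.3·h(Trainee) + 0.3·1 + 0.3·h(Senior) + 0.1·0
h(Senior) = 0.2·h(Trainee) + 0.3·1 + 0.3·h(Senior) + 0.2·0
Solving: h(Trainee) = 0.6977, h(Senior) = 0.6279.
Starting from Senior, the probability is 0.6279.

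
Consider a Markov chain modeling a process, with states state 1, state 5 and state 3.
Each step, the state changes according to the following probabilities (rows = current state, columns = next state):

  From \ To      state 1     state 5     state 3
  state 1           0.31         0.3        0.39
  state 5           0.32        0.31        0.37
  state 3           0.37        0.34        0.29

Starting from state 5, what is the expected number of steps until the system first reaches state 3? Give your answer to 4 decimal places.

2.6572

Let t(s) be the expected number of steps to first reach state 3 from state s, with t(state 3) = 0. Conditioning on the first step:
t(state 1) = 1 + 0.31·t(state 1) + 0.3·t(state 5)
t(state 5) = 1 + 0.32·t(state 1) + 0.31·t(state 5)
Solving: t(state 1) = 2.6046, t(state 5) = 2.6572.
Expected steps from state 5 to state 3: 2.6572.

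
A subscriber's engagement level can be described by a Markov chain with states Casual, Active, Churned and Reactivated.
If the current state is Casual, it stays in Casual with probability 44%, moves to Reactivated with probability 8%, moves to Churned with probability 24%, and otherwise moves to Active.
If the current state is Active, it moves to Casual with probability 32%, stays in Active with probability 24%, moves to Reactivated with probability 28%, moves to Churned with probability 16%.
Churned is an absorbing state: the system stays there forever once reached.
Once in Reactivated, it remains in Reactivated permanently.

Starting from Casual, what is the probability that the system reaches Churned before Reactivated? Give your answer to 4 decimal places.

Let h(s) be the probability of absorption at Churned starting from transient state s. Then h(Churned) = 1 and h(Reactivated) = 0. By first-step analysis:
h(Casual) = 0.44·h(Casual) + 0.24·h(Active) + 0.24·1 + 0.08·0
h(Active) = 0.32·h(Casual) + 0.24·h(Active) + 0.16·1 + 0.28·0
Solving: h(Casual) = 0.6330, h(Active) = 0.4771.
Starting from Casual, the probability is 0.6330.

0.6330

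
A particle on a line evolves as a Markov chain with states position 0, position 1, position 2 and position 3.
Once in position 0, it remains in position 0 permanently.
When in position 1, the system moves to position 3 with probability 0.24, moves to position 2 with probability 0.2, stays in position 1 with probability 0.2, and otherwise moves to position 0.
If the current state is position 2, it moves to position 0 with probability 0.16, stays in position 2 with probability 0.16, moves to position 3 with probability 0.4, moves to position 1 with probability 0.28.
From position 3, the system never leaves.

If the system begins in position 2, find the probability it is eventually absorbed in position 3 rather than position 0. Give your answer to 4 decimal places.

Let h(s) be the probability of absorption at position 3 starting from transient state s. Then h(position 3) = 1 and h(position 0) = 0. By first-step analysis:
h(position 1) = 0.36·0 + 0.2·h(position 1) + 0.2·h(position 2) + 0.24·1
h(position 2) = 0.16·0 + 0.28·h(position 1) + 0.16·h(position 2) + 0.4·1
Solving: h(position 1) = 0.4571, h(position 2) = 0.6286.
Starting from position 2, the probability is 0.6286.

0.6286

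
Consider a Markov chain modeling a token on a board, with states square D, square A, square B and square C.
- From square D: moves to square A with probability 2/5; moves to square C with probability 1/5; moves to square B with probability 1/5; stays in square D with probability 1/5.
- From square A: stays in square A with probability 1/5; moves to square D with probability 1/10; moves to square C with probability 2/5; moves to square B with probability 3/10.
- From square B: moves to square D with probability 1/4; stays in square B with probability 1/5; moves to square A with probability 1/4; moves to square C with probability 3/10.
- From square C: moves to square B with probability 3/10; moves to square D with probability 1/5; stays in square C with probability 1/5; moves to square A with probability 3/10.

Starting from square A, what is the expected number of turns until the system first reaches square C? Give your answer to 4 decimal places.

Let t(s) be the expected number of turns to first reach square C from state s, with t(square C) = 0. Conditioning on the first turn:
t(square D) = 1 + 0.2·t(square D) + 0.4·t(square A) + 0.2·t(square B)
t(square A) = 1 + 0.1·t(square D) + 0.2·t(square A) + 0.3·t(square B)
t(square B) = 1 + 0.25·t(square D) + 0.25·t(square A) + 0.2·t(square B)
Solving: t(square D) = 3.5217, t(square A) = 2.9130, t(square B) = 3.2609.
Expected turns from square A to square C: 2.9130.

2.9130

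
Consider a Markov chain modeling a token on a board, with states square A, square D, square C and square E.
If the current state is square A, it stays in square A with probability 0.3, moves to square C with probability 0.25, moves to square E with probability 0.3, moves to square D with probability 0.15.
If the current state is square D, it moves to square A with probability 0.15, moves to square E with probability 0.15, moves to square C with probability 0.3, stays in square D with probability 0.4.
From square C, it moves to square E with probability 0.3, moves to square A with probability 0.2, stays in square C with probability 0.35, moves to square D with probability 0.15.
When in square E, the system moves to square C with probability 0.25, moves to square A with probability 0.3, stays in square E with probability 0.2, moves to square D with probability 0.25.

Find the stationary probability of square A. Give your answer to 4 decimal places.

Let the stationary distribution be π with π = πP and π_1 + π_2 + π_3 + π_4 = 1.
π_1 = 0.3·π_1 + 0.15·π_2 + 0.2·π_3 + 0.3·π_4
π_2 = 0.15·π_1 + 0.4·π_2 + 0.15·π_3 + 0.25·π_4
π_3 = 0.25·π_1 + 0.3·π_2 + 0.35·π_3 + 0.25·π_4
Solving with the normalization constraint gives π = (0.2361, 0.2321, 0.2907, 0.2411).
So the stationary probability of square A is 0.2361.

0.2361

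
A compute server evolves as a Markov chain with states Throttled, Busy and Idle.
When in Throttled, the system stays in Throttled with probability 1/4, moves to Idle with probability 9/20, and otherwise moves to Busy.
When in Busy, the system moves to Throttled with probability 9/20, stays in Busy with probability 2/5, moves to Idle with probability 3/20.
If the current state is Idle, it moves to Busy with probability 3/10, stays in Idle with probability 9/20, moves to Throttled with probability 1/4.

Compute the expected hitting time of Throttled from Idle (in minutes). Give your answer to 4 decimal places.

Let t(s) be the expected number of minutes to first reach Throttled from state s, with t(Throttled) = 0. Conditioning on the first minute:
t(Busy) = 1 + 0.4·t(Busy) + 0.15·t(Idle)
t(Idle) = 1 + 0.3·t(Busy) + 0.45·t(Idle)
Solving: t(Busy) = 2.4561, t(Idle) = 3.1579.
Expected minutes from Idle to Throttled: 3.1579.

3.1579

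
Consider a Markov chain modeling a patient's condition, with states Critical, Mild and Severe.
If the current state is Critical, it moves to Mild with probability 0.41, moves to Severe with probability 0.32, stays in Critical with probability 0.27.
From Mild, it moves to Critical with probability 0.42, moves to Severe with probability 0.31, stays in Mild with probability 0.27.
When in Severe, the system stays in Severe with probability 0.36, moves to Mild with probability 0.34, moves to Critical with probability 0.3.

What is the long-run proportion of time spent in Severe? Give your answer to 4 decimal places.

0.3298

Let the stationary distribution be π with π = πP and π_1 + π_2 + π_3 = 1.
π_1 = 0.27·π_1 + 0.42·π_2 + 0.3·π_3
π_2 = 0.41·π_1 + 0.27·π_2 + 0.34·π_3
Solving with the normalization constraint gives π = (0.3308, 0.3394, 0.3298).
So the stationary probability of Severe is 0.3298.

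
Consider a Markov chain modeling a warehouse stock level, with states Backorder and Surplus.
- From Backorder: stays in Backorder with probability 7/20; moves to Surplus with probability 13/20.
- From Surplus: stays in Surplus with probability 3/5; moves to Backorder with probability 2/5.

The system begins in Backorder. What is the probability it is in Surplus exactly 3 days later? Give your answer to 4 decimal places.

0.6191

Propagate the distribution vector 3 days from Backorder.
After 0 days: (1.0000, 0.0000)
After 1 day: (0.3500, 0.6500)
After 2 days: (0.3825, 0.6175)
After 3 days: (0.3809, 0.6191)
P(in Surplus after 3 days) = 0.6191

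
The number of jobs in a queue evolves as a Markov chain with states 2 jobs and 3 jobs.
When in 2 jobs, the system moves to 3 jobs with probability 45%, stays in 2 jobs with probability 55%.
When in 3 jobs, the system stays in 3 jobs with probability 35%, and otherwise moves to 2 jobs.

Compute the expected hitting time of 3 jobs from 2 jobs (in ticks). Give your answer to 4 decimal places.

Let t(s) be the expected number of ticks to first reach 3 jobs from state s, with t(3 jobs) = 0. Conditioning on the first tick:
t(2 jobs) = 1 + 0.55·t(2 jobs)
Solving: t(2 jobs) = 2.2222.
Expected ticks from 2 jobs to 3 jobs: 2.2222.

2.2222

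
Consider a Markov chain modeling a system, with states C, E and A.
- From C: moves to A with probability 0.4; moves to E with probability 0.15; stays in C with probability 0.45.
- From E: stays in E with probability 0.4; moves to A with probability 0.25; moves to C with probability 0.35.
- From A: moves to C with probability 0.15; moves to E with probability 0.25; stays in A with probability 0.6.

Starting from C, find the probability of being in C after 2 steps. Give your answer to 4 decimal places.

0.3150

Sum over the intermediate state after 1 step:
P = P(C→C)·P(C→C) + P(C→E)·P(E→C) + P(C→A)·P(A→C)
  = 0.45×0.45 + 0.15×0.35 + 0.4×0.15
  = 0.2025 + 0.0525 + 0.0600 = 0.3150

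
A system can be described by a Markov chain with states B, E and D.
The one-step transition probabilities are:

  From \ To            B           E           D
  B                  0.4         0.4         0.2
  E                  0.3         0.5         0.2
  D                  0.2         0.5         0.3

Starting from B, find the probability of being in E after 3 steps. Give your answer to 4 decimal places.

0.4680

Propagate the distribution vector 3 steps from B.
After 0 steps: (1.0000, 0.0000, 0.0000)
After 1 step: (0.4000, 0.4000, 0.2000)
After 2 steps: (0.3200, 0.4600, 0.2200)
After 3 steps: (0.3100, 0.4680, 0.2220)
P(in E after 3 steps) = 0.4680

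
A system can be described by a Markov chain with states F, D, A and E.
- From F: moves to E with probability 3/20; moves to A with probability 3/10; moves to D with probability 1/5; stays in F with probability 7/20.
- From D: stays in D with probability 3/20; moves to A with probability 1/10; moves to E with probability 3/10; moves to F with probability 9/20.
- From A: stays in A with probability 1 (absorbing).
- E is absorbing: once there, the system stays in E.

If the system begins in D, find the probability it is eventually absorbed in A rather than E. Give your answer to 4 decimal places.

0.4324

Let h(s) be the probability of absorption at A starting from transient state s. Then h(A) = 1 and h(E) = 0. By first-step analysis:
h(F) = 0.35·h(F) + 0.2·h(D) + 0.3·1 + 0.15·0
h(D) = 0.45·h(F) + 0.15·h(D) + 0.1·1 + 0.3·0
Solving: h(F) = 0.5946, h(D) = 0.4324.
Starting from D, the probability is 0.4324.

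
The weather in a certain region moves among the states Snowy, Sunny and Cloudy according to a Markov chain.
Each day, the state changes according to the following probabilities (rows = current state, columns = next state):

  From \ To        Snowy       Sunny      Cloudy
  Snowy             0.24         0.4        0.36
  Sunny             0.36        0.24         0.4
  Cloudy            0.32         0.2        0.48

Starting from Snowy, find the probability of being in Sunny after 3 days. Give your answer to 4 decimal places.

0.2739

Propagate the distribution vector 3 days from Snowy.
After 0 days: (1.0000, 0.0000, 0.0000)
After 1 day: (0.2400, 0.4000, 0.3600)
After 2 days: (0.3168, 0.2640, 0.4192)
After 3 days: (0.3052, 0.2739, 0.4209)
P(in Sunny after 3 days) = 0.2739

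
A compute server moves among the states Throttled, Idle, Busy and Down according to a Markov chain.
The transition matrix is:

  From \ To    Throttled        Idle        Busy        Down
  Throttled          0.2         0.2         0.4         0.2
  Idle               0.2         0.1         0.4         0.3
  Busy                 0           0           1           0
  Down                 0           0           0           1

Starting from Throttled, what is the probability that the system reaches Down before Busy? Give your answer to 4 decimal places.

0.3529

Let h(s) be the probability of absorption at Down starting from transient state s. Then h(Down) = 1 and h(Busy) = 0. By first-step analysis:
h(Throttled) = 0.2·h(Throttled) + 0.2·h(Idle) + 0.4·0 + 0.2·1
h(Idle) = 0.2·h(Throttled) + 0.1·h(Idle) + 0.4·0 + 0.3·1
Solving: h(Throttled) = 0.3529, h(Idle) = 0.4118.
Starting from Throttled, the probability is 0.3529.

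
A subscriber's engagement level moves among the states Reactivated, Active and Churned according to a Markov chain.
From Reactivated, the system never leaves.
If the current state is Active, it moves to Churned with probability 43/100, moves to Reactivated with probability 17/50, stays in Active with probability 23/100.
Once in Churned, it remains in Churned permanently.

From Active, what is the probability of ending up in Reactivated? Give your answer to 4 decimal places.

Let h(s) be the probability of absorption at Reactivated starting from transient state s. Then h(Reactivated) = 1 and h(Churned) = 0. By first-step analysis:
h(Active) = 0.34·1 + 0.23·h(Active) + 0.43·0
Solving: h(Active) = 0.4416.
Starting from Active, the probability is 0.4416.

0.4416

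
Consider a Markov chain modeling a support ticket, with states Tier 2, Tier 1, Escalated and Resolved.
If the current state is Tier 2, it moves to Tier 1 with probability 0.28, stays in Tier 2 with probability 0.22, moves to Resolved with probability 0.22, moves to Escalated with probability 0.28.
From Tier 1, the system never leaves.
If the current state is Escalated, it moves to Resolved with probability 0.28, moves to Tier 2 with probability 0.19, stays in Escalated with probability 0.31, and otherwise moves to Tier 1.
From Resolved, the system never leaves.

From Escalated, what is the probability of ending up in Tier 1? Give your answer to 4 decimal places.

0.4635

Let h(s) be the probability of absorption at Tier 1 starting from transient state s. Then h(Tier 1) = 1 and h(Resolved) = 0. By first-step analysis:
h(Tier 2) = 0.22·h(Tier 2) + 0.28·1 + 0.28·h(Escalated) + 0.22·0
h(Escalated) = 0.19·h(Tier 2) + 0.22·1 + 0.31·h(Escalated) + 0.28·0
Solving: h(Tier 2) = 0.5254, h(Escalated) = 0.4635.
Starting from Escalated, the probability is 0.4635.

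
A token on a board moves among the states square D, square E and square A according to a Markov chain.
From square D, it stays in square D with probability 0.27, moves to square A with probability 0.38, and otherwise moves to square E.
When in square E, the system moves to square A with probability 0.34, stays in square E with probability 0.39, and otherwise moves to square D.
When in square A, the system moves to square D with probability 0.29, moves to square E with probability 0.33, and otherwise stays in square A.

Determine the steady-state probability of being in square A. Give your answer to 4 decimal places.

Let the stationary distribution be π with π = πP and π_1 + π_2 + π_3 = 1.
π_1 = 0.27·π_1 + 0.27·π_2 + 0.29·π_3
π_2 = 0.35·π_1 + 0.39·π_2 + 0.33·π_3
Solving with the normalization constraint gives π = (0.2773, 0.3570, 0.3657).
So the stationary probability of square A is 0.3657.

0.3657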